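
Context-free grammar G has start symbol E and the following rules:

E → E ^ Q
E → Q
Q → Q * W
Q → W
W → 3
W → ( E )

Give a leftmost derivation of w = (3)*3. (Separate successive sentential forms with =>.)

E=>Q=>Q*W=>W*W=>(E)*W=>(Q)*W=>(W)*W=>(3)*W=>(3)*3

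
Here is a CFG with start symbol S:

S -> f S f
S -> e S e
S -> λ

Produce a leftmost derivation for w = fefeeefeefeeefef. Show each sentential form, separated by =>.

S=>fSf=>feSef=>fefSfef=>fefeSefef=>fefeeSeefef=>fefeeeSeeefef=>fefeeefSfeeefef=>fefeeefeSefeeefef=>fefeeefeefeeefef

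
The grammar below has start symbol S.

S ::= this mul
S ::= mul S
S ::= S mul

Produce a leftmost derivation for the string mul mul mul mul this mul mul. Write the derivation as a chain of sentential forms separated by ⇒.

S ⇒ mul S ⇒ mul mul S ⇒ mul mul S mul ⇒ mul mul mul S mul ⇒ mul mul mul mul S mul ⇒ mul mul mul mul this mul mul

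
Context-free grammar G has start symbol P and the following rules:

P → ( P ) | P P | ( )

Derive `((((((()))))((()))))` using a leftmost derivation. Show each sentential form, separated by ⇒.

P ⇒ (P)   [P → ( P )]
(P) ⇒ ((P))   [P → ( P )]
((P)) ⇒ ((PP))   [P → P P]
((PP)) ⇒ (((P)P))   [P → ( P )]
(((P)P)) ⇒ ((((P))P))   [P → ( P )]
((((P))P)) ⇒ (((((P)))P))   [P → ( P )]
(((((P)))P)) ⇒ ((((((P))))P))   [P → ( P )]
((((((P))))P)) ⇒ ((((((()))))P))   [P → ( )]
((((((()))))P)) ⇒ ((((((()))))(P)))   [P → ( P )]
((((((()))))(P))) ⇒ ((((((()))))((P))))   [P → ( P )]
((((((()))))((P)))) ⇒ ((((((()))))((()))))   [P → ( )]

P⇒(P)⇒((P))⇒((PP))⇒(((P)P))⇒((((P))P))⇒(((((P)))P))⇒((((((P))))P))⇒((((((()))))P))⇒((((((()))))(P)))⇒((((((()))))((P))))⇒((((((()))))((()))))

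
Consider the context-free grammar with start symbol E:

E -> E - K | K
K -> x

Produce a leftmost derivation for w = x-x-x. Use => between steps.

E => E-K   [E -> E - K]
E-K => E-K-K   [E -> E - K]
E-K-K => K-K-K   [E -> K]
K-K-K => x-K-K   [K -> x]
x-K-K => x-x-K   [K -> x]
x-x-K => x-x-x   [K -> x]

E=>E-K=>E-K-K=>K-K-K=>x-K-K=>x-x-K=>x-x-x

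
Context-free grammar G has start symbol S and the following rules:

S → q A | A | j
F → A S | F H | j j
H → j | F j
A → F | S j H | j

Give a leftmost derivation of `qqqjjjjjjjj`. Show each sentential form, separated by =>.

S => A => SjH => qAjH => qFjH => qASjH => qSjHSjH => qqAjHSjH => qqSjHjHSjH => qqqAjHjHSjH => qqqjjHjHSjH => qqqjjjjHSjH => qqqjjjjjSjH => qqqjjjjjjjH => qqqjjjjjjjj

S => A   [S → A]
A => SjH   [A → S j H]
SjH => qAjH   [S → q A]
qAjH => qFjH   [A → F]
qFjH => qASjH   [F → A S]
qASjH => qSjHSjH   [A → S j H]
qSjHSjH => qqAjHSjH   [S → q A]
qqAjHSjH => qqSjHjHSjH   [A → S j H]
qqSjHjHSjH => qqqAjHjHSjH   [S → q A]
qqqAjHjHSjH => qqqjjHjHSjH   [A → j]
qqqjjHjHSjH => qqqjjjjHSjH   [H → j]
qqqjjjjHSjH => qqqjjjjjSjH   [H → j]
qqqjjjjjSjH => qqqjjjjjjjH   [S → j]
qqqjjjjjjjH => qqqjjjjjjjj   [H → j]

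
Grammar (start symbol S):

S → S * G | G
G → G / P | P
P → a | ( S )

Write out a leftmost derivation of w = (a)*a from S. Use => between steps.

S=>S*G=>G*G=>P*G=>(S)*G=>(G)*G=>(P)*G=>(a)*G=>(a)*P=>(a)*a

S => S*G   [S → S * G]
S*G => G*G   [S → G]
G*G => P*G   [G → P]
P*G => (S)*G   [P → ( S )]
(S)*G => (G)*G   [S → G]
(G)*G => (P)*G   [G → P]
(P)*G => (a)*G   [P → a]
(a)*G => (a)*P   [G → P]
(a)*P => (a)*a   [P → a]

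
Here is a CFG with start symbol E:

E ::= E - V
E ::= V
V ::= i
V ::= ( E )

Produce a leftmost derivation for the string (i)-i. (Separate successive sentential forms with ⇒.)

E ⇒ E-V ⇒ V-V ⇒ (E)-V ⇒ (V)-V ⇒ (i)-V ⇒ (i)-i

E ⇒ E-V   [E ::= E - V]
E-V ⇒ V-V   [E ::= V]
V-V ⇒ (E)-V   [V ::= ( E )]
(E)-V ⇒ (V)-V   [E ::= V]
(V)-V ⇒ (i)-V   [V ::= i]
(i)-V ⇒ (i)-i   [V ::= i]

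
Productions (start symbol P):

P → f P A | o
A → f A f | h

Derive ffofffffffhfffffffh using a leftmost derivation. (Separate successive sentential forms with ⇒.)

P⇒fPA⇒ffPAA⇒ffoAA⇒ffofAfA⇒ffoffAffA⇒ffofffAfffA⇒ffoffffAffffA⇒ffofffffAfffffA⇒ffoffffffAffffffA⇒ffofffffffAfffffffA⇒ffofffffffhfffffffA⇒ffofffffffhfffffffh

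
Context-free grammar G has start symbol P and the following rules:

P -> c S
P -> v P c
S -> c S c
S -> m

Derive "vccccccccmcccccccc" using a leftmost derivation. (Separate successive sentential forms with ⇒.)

P⇒vPc⇒vcSc⇒vccScc⇒vcccSccc⇒vccccScccc⇒vcccccSccccc⇒vccccccScccccc⇒vcccccccSccccccc⇒vccccccccScccccccc⇒vccccccccmcccccccc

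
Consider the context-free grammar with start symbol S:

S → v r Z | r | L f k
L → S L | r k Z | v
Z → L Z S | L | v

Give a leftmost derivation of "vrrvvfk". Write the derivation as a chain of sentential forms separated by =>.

S => Lfk   [S → L f k]
Lfk => SLfk   [L → S L]
SLfk => vrZLfk   [S → v r Z]
vrZLfk => vrLLfk   [Z → L]
vrLLfk => vrSLLfk   [L → S L]
vrSLLfk => vrrLLfk   [S → r]
vrrLLfk => vrrvLfk   [L → v]
vrrvLfk => vrrvvfk   [L → v]

S=>Lfk=>SLfk=>vrZLfk=>vrLLfk=>vrSLLfk=>vrrLLfk=>vrrvLfk=>vrrvvfk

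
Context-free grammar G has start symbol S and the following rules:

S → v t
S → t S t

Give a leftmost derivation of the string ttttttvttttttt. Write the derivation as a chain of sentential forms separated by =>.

S => tSt => ttStt => tttSttt => ttttStttt => tttttSttttt => ttttttStttttt => ttttttvttttttt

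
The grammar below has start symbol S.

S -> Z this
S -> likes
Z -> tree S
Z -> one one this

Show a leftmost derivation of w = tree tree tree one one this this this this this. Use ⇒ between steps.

S ⇒ Z this   [S -> Z this]
Z this ⇒ tree S this   [Z -> tree S]
tree S this ⇒ tree Z this this   [S -> Z this]
tree Z this this ⇒ tree tree S this this   [Z -> tree S]
tree tree S this this ⇒ tree tree Z this this this   [S -> Z this]
tree tree Z this this this ⇒ tree tree tree S this this this   [Z -> tree S]
tree tree tree S this this this ⇒ tree tree tree Z this this this this   [S -> Z this]
tree tree tree Z this this this this ⇒ tree tree tree one one this this this this this   [Z -> one one this]

S ⇒ Z this ⇒ tree S this ⇒ tree Z this this ⇒ tree tree S this this ⇒ tree tree Z this this this ⇒ tree tree tree S this this this ⇒ tree tree tree Z this this this this ⇒ tree tree tree one one this this this this this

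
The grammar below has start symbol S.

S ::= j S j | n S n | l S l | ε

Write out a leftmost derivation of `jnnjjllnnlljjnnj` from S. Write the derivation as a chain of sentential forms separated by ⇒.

S ⇒ jSj ⇒ jnSnj ⇒ jnnSnnj ⇒ jnnjSjnnj ⇒ jnnjjSjjnnj ⇒ jnnjjlSljjnnj ⇒ jnnjjllSlljjnnj ⇒ jnnjjllnSnlljjnnj ⇒ jnnjjllnnlljjnnj

S ⇒ jSj   [S ::= j S j]
jSj ⇒ jnSnj   [S ::= n S n]
jnSnj ⇒ jnnSnnj   [S ::= n S n]
jnnSnnj ⇒ jnnjSjnnj   [S ::= j S j]
jnnjSjnnj ⇒ jnnjjSjjnnj   [S ::= j S j]
jnnjjSjjnnj ⇒ jnnjjlSljjnnj   [S ::= l S l]
jnnjjlSljjnnj ⇒ jnnjjllSlljjnnj   [S ::= l S l]
jnnjjllSlljjnnj ⇒ jnnjjllnSnlljjnnj   [S ::= n S n]
jnnjjllnSnlljjnnj ⇒ jnnjjllnnlljjnnj   [S ::= ε]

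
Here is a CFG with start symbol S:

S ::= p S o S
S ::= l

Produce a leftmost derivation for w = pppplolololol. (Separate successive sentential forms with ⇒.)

S⇒pSoS⇒ppSoSoS⇒pppSoSoSoS⇒ppppSoSoSoSoS⇒pppploSoSoSoS⇒pppploloSoSoS⇒pppplololoSoS⇒pppplolololoS⇒pppplolololol

S ⇒ pSoS   [S ::= p S o S]
pSoS ⇒ ppSoSoS   [S ::= p S o S]
ppSoSoS ⇒ pppSoSoSoS   [S ::= p S o S]
pppSoSoSoS ⇒ ppppSoSoSoSoS   [S ::= p S o S]
ppppSoSoSoSoS ⇒ pppploSoSoSoS   [S ::= l]
pppploSoSoSoS ⇒ pppploloSoSoS   [S ::= l]
pppploloSoSoS ⇒ pppplololoSoS   [S ::= l]
pppplololoSoS ⇒ pppplolololoS   [S ::= l]
pppplolololoS ⇒ pppplolololol   [S ::= l]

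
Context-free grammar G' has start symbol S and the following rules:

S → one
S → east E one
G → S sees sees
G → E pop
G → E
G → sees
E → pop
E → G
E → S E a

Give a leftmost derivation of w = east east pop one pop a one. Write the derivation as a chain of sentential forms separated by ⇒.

S ⇒ east E one ⇒ east S E a one ⇒ east east E one E a one ⇒ east east pop one E a one ⇒ east east pop one pop a one

S ⇒ east E one   [S → east E one]
east E one ⇒ east S E a one   [E → S E a]
east S E a one ⇒ east east E one E a one   [S → east E one]
east east E one E a one ⇒ east east pop one E a one   [E → pop]
east east pop one E a one ⇒ east east pop one pop a one   [E → pop]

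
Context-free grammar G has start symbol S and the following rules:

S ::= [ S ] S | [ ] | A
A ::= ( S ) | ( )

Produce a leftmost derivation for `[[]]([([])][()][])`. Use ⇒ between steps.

S ⇒ [S]S   [S ::= [ S ] S]
[S]S ⇒ [[]]S   [S ::= [ ]]
[[]]S ⇒ [[]]A   [S ::= A]
[[]]A ⇒ [[]](S)   [A ::= ( S )]
[[]](S) ⇒ [[]]([S]S)   [S ::= [ S ] S]
[[]]([S]S) ⇒ [[]]([A]S)   [S ::= A]
[[]]([A]S) ⇒ [[]]([(S)]S)   [A ::= ( S )]
[[]]([(S)]S) ⇒ [[]]([([])]S)   [S ::= [ ]]
[[]]([([])]S) ⇒ [[]]([([])][S]S)   [S ::= [ S ] S]
[[]]([([])][S]S) ⇒ [[]]([([])][A]S)   [S ::= A]
[[]]([([])][A]S) ⇒ [[]]([([])][()]S)   [A ::= ( )]
[[]]([([])][()]S) ⇒ [[]]([([])][()][])   [S ::= [ ]]

S⇒[S]S⇒[[]]S⇒[[]]A⇒[[]](S)⇒[[]]([S]S)⇒[[]]([A]S)⇒[[]]([(S)]S)⇒[[]]([([])]S)⇒[[]]([([])][S]S)⇒[[]]([([])][A]S)⇒[[]]([([])][()]S)⇒[[]]([([])][()][])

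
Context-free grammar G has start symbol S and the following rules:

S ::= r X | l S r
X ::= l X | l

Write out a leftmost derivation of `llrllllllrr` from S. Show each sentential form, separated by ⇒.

S⇒lSr⇒llSrr⇒llrXrr⇒llrlXrr⇒llrllXrr⇒llrlllXrr⇒llrllllXrr⇒llrlllllXrr⇒llrllllllrr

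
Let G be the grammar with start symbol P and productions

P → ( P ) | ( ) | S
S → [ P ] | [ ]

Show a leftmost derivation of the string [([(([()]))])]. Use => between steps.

P=>S=>[P]=>[(P)]=>[(S)]=>[([P])]=>[([(P)])]=>[([((P))])]=>[([((S))])]=>[([(([P]))])]=>[([(([()]))])]

P => S   [P → S]
S => [P]   [S → [ P ]]
[P] => [(P)]   [P → ( P )]
[(P)] => [(S)]   [P → S]
[(S)] => [([P])]   [S → [ P ]]
[([P])] => [([(P)])]   [P → ( P )]
[([(P)])] => [([((P))])]   [P → ( P )]
[([((P))])] => [([((S))])]   [P → S]
[([((S))])] => [([(([P]))])]   [S → [ P ]]
[([(([P]))])] => [([(([()]))])]   [P → ( )]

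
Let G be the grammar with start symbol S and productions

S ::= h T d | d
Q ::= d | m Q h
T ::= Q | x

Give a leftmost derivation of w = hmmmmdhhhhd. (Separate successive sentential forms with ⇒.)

S⇒hTd⇒hQd⇒hmQhd⇒hmmQhhd⇒hmmmQhhhd⇒hmmmmQhhhhd⇒hmmmmdhhhhd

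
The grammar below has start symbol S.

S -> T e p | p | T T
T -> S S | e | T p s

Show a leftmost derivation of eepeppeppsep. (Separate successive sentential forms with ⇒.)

S⇒Tep⇒Tpsep⇒SSpsep⇒TTSpsep⇒SSTSpsep⇒TepSTSpsep⇒SSepSTSpsep⇒TTSepSTSpsep⇒eTSepSTSpsep⇒eeSepSTSpsep⇒eepepSTSpsep⇒eepeppTSpsep⇒eepeppeSpsep⇒eepeppeppsep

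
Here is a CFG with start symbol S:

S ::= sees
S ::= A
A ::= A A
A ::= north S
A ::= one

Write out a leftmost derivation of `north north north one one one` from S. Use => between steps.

S => A   [S ::= A]
A => A A   [A ::= A A]
A A => north S A   [A ::= north S]
north S A => north A A   [S ::= A]
north A A => north A A A   [A ::= A A]
north A A A => north north S A A   [A ::= north S]
north north S A A => north north A A A   [S ::= A]
north north A A A => north north north S A A   [A ::= north S]
north north north S A A => north north north A A A   [S ::= A]
north north north A A A => north north north one A A   [A ::= one]
north north north one A A => north north north one one A   [A ::= one]
north north north one one A => north north north one one one   [A ::= one]

S => A => A A => north S A => north A A => north A A A => north north S A A => north north A A A => north north north S A A => north north north A A A => north north north one A A => north north north one one A => north north north one one one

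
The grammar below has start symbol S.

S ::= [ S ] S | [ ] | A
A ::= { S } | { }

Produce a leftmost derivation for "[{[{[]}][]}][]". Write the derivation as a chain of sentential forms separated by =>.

S=>[S]S=>[A]S=>[{S}]S=>[{[S]S}]S=>[{[A]S}]S=>[{[{S}]S}]S=>[{[{[]}]S}]S=>[{[{[]}][]}]S=>[{[{[]}][]}][]

S => [S]S   [S ::= [ S ] S]
[S]S => [A]S   [S ::= A]
[A]S => [{S}]S   [A ::= { S }]
[{S}]S => [{[S]S}]S   [S ::= [ S ] S]
[{[S]S}]S => [{[A]S}]S   [S ::= A]
[{[A]S}]S => [{[{S}]S}]S   [A ::= { S }]
[{[{S}]S}]S => [{[{[]}]S}]S   [S ::= [ ]]
[{[{[]}]S}]S => [{[{[]}][]}]S   [S ::= [ ]]
[{[{[]}][]}]S => [{[{[]}][]}][]   [S ::= [ ]]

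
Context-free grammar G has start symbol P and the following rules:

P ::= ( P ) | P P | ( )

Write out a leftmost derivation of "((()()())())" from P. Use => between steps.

P => (P)   [P ::= ( P )]
(P) => (PP)   [P ::= P P]
(PP) => ((P)P)   [P ::= ( P )]
((P)P) => ((PP)P)   [P ::= P P]
((PP)P) => ((PPP)P)   [P ::= P P]
((PPP)P) => ((()PP)P)   [P ::= ( )]
((()PP)P) => ((()()P)P)   [P ::= ( )]
((()()P)P) => ((()()())P)   [P ::= ( )]
((()()())P) => ((()()())())   [P ::= ( )]

P => (P) => (PP) => ((P)P) => ((PP)P) => ((PPP)P) => ((()PP)P) => ((()()P)P) => ((()()())P) => ((()()())())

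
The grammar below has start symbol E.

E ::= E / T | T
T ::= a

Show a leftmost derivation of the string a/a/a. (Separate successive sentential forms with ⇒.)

E ⇒ E/T   [E ::= E / T]
E/T ⇒ E/T/T   [E ::= E / T]
E/T/T ⇒ T/T/T   [E ::= T]
T/T/T ⇒ a/T/T   [T ::= a]
a/T/T ⇒ a/a/T   [T ::= a]
a/a/T ⇒ a/a/a   [T ::= a]

E ⇒ E/T ⇒ E/T/T ⇒ T/T/T ⇒ a/T/T ⇒ a/a/T ⇒ a/a/a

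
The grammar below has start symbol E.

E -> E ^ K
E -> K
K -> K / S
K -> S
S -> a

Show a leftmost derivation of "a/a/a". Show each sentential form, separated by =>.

E=>K=>K/S=>K/S/S=>S/S/S=>a/S/S=>a/a/S=>a/a/a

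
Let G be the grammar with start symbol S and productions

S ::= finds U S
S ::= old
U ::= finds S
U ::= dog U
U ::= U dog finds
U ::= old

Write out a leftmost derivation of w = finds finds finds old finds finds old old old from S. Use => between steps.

S => finds U S => finds finds S S => finds finds finds U S S => finds finds finds old S S => finds finds finds old finds U S S => finds finds finds old finds finds S S S => finds finds finds old finds finds old S S => finds finds finds old finds finds old old S => finds finds finds old finds finds old old old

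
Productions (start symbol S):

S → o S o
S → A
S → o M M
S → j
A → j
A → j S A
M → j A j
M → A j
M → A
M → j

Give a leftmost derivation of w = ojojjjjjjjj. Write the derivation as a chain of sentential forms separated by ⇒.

S ⇒ oMM ⇒ oAM ⇒ ojSAM ⇒ ojoMMAM ⇒ ojojAjMAM ⇒ ojojjjMAM ⇒ ojojjjjAjAM ⇒ ojojjjjjjAM ⇒ ojojjjjjjjM ⇒ ojojjjjjjjj

S ⇒ oMM   [S → o M M]
oMM ⇒ oAM   [M → A]
oAM ⇒ ojSAM   [A → j S A]
ojSAM ⇒ ojoMMAM   [S → o M M]
ojoMMAM ⇒ ojojAjMAM   [M → j A j]
ojojAjMAM ⇒ ojojjjMAM   [A → j]
ojojjjMAM ⇒ ojojjjjAjAM   [M → j A j]
ojojjjjAjAM ⇒ ojojjjjjjAM   [A → j]
ojojjjjjjAM ⇒ ojojjjjjjjM   [A → j]
ojojjjjjjjM ⇒ ojojjjjjjjj   [M → j]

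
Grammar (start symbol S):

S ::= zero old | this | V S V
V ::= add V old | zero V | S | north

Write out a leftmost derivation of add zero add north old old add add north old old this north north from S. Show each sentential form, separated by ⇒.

S ⇒ V S V   [S ::= V S V]
V S V ⇒ add V old S V   [V ::= add V old]
add V old S V ⇒ add zero V old S V   [V ::= zero V]
add zero V old S V ⇒ add zero add V old old S V   [V ::= add V old]
add zero add V old old S V ⇒ add zero add north old old S V   [V ::= north]
add zero add north old old S V ⇒ add zero add north old old V S V V   [S ::= V S V]
add zero add north old old V S V V ⇒ add zero add north old old add V old S V V   [V ::= add V old]
add zero add north old old add V old S V V ⇒ add zero add north old old add add V old old S V V   [V ::= add V old]
add zero add north old old add add V old old S V V ⇒ add zero add north old old add add north old old S V V   [V ::= north]
add zero add north old old add add north old old S V V ⇒ add zero add north old old add add north old old this V V   [S ::= this]
add zero add north old old add add north old old this V V ⇒ add zero add north old old add add north old old this north V   [V ::= north]
add zero add north old old add add north old old this north V ⇒ add zero add north old old add add north old old this north north   [V ::= north]

S ⇒ V S V ⇒ add V old S V ⇒ add zero V old S V ⇒ add zero add V old old S V ⇒ add zero add north old old S V ⇒ add zero add north old old V S V V ⇒ add zero add north old old add V old S V V ⇒ add zero add north old old add add V old old S V V ⇒ add zero add north old old add add north old old S V V ⇒ add zero add north old old add add north old old this V V ⇒ add zero add north old old add add north old old this north V ⇒ add zero add north old old add add north old old this north north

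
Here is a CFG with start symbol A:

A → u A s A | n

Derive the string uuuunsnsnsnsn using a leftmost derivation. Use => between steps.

A => uAsA   [A → u A s A]
uAsA => uuAsAsA   [A → u A s A]
uuAsAsA => uuuAsAsAsA   [A → u A s A]
uuuAsAsAsA => uuuuAsAsAsAsA   [A → u A s A]
uuuuAsAsAsAsA => uuuunsAsAsAsA   [A → n]
uuuunsAsAsAsA => uuuunsnsAsAsA   [A → n]
uuuunsnsAsAsA => uuuunsnsnsAsA   [A → n]
uuuunsnsnsAsA => uuuunsnsnsnsA   [A → n]
uuuunsnsnsnsA => uuuunsnsnsnsn   [A → n]

A => uAsA => uuAsAsA => uuuAsAsAsA => uuuuAsAsAsAsA => uuuunsAsAsAsA => uuuunsnsAsAsA => uuuunsnsnsAsA => uuuunsnsnsnsA => uuuunsnsnsnsn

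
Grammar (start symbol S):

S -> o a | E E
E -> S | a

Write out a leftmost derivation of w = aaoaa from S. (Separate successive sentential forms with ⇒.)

S ⇒ EE   [S -> E E]
EE ⇒ SE   [E -> S]
SE ⇒ EEE   [S -> E E]
EEE ⇒ aEE   [E -> a]
aEE ⇒ aaE   [E -> a]
aaE ⇒ aaS   [E -> S]
aaS ⇒ aaEE   [S -> E E]
aaEE ⇒ aaSE   [E -> S]
aaSE ⇒ aaoaE   [S -> o a]
aaoaE ⇒ aaoaa   [E -> a]

S ⇒ EE ⇒ SE ⇒ EEE ⇒ aEE ⇒ aaE ⇒ aaS ⇒ aaEE ⇒ aaSE ⇒ aaoaE ⇒ aaoaa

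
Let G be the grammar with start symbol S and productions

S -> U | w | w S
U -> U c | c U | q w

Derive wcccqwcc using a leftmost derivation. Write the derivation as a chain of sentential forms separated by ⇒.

S ⇒ wS   [S -> w S]
wS ⇒ wU   [S -> U]
wU ⇒ wUc   [U -> U c]
wUc ⇒ wcUc   [U -> c U]
wcUc ⇒ wccUc   [U -> c U]
wccUc ⇒ wcccUc   [U -> c U]
wcccUc ⇒ wcccUcc   [U -> U c]
wcccUcc ⇒ wcccqwcc   [U -> q w]

S ⇒ wS ⇒ wU ⇒ wUc ⇒ wcUc ⇒ wccUc ⇒ wcccUc ⇒ wcccUcc ⇒ wcccqwcc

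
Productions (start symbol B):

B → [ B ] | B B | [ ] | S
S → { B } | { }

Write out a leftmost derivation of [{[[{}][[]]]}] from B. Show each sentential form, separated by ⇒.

B ⇒ [B] ⇒ [S] ⇒ [{B}] ⇒ [{[B]}] ⇒ [{[BB]}] ⇒ [{[[B]B]}] ⇒ [{[[S]B]}] ⇒ [{[[{}]B]}] ⇒ [{[[{}][B]]}] ⇒ [{[[{}][[]]]}]

B ⇒ [B]   [B → [ B ]]
[B] ⇒ [S]   [B → S]
[S] ⇒ [{B}]   [S → { B }]
[{B}] ⇒ [{[B]}]   [B → [ B ]]
[{[B]}] ⇒ [{[BB]}]   [B → B B]
[{[BB]}] ⇒ [{[[B]B]}]   [B → [ B ]]
[{[[B]B]}] ⇒ [{[[S]B]}]   [B → S]
[{[[S]B]}] ⇒ [{[[{}]B]}]   [S → { }]
[{[[{}]B]}] ⇒ [{[[{}][B]]}]   [B → [ B ]]
[{[[{}][B]]}] ⇒ [{[[{}][[]]]}]   [B → [ ]]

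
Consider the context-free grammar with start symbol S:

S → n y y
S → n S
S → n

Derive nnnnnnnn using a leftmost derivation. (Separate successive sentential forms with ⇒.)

S ⇒ nS ⇒ nnS ⇒ nnnS ⇒ nnnnS ⇒ nnnnnS ⇒ nnnnnnS ⇒ nnnnnnnS ⇒ nnnnnnnn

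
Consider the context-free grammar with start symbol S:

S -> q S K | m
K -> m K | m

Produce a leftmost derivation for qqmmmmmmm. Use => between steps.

S => qSK => qqSKK => qqmKK => qqmmKK => qqmmmKK => qqmmmmKK => qqmmmmmKK => qqmmmmmmK => qqmmmmmmm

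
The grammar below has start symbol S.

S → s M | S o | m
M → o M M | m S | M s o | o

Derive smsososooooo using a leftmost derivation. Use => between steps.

S => So => Soo => Sooo => sMooo => smSooo => smSoooo => smsMoooo => smsMsooooo => smsMsosooooo => smsososooooo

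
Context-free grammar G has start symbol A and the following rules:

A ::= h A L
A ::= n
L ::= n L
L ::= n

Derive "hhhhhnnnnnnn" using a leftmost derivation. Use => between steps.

A => hAL   [A ::= h A L]
hAL => hhALL   [A ::= h A L]
hhALL => hhhALLL   [A ::= h A L]
hhhALLL => hhhhALLLL   [A ::= h A L]
hhhhALLLL => hhhhhALLLLL   [A ::= h A L]
hhhhhALLLLL => hhhhhnLLLLL   [A ::= n]
hhhhhnLLLLL => hhhhhnnLLLL   [L ::= n]
hhhhhnnLLLL => hhhhhnnnLLLL   [L ::= n L]
hhhhhnnnLLLL => hhhhhnnnnLLL   [L ::= n]
hhhhhnnnnLLL => hhhhhnnnnnLL   [L ::= n]
hhhhhnnnnnLL => hhhhhnnnnnnL   [L ::= n]
hhhhhnnnnnnL => hhhhhnnnnnnn   [L ::= n]

A => hAL => hhALL => hhhALLL => hhhhALLLL => hhhhhALLLLL => hhhhhnLLLLL => hhhhhnnLLLL => hhhhhnnnLLLL => hhhhhnnnnLLL => hhhhhnnnnnLL => hhhhhnnnnnnL => hhhhhnnnnnnn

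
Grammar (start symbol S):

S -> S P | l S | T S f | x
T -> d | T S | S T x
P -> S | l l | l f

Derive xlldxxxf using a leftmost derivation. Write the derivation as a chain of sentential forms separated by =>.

S => TSf   [S -> T S f]
TSf => TSSf   [T -> T S]
TSSf => STxSSf   [T -> S T x]
STxSSf => SPTxSSf   [S -> S P]
SPTxSSf => xPTxSSf   [S -> x]
xPTxSSf => xllTxSSf   [P -> l l]
xllTxSSf => xlldxSSf   [T -> d]
xlldxSSf => xlldxxSf   [S -> x]
xlldxxSf => xlldxxxf   [S -> x]

S=>TSf=>TSSf=>STxSSf=>SPTxSSf=>xPTxSSf=>xllTxSSf=>xlldxSSf=>xlldxxSf=>xlldxxxf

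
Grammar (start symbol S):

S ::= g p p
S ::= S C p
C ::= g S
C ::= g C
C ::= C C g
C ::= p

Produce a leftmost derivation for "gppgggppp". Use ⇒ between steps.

S ⇒ SCp   [S ::= S C p]
SCp ⇒ gppCp   [S ::= g p p]
gppCp ⇒ gppgCp   [C ::= g C]
gppgCp ⇒ gppggSp   [C ::= g S]
gppggSp ⇒ gppgggppp   [S ::= g p p]

S ⇒ SCp ⇒ gppCp ⇒ gppgCp ⇒ gppggSp ⇒ gppgggppp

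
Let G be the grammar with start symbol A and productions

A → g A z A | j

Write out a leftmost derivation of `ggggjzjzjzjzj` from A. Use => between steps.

A=>gAzA=>ggAzAzA=>gggAzAzAzA=>ggggAzAzAzAzA=>ggggjzAzAzAzA=>ggggjzjzAzAzA=>ggggjzjzjzAzA=>ggggjzjzjzjzA=>ggggjzjzjzjzj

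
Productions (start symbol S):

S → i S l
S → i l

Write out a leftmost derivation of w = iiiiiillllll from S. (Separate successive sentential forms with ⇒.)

S ⇒ iSl ⇒ iiSll ⇒ iiiSlll ⇒ iiiiSllll ⇒ iiiiiSlllll ⇒ iiiiiillllll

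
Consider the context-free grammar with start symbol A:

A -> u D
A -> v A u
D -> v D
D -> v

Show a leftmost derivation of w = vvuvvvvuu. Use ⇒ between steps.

A ⇒ vAu ⇒ vvAuu ⇒ vvuDuu ⇒ vvuvDuu ⇒ vvuvvDuu ⇒ vvuvvvDuu ⇒ vvuvvvvuu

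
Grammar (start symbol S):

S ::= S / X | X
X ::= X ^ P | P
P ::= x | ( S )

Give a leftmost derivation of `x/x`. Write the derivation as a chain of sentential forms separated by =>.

S => S/X => X/X => P/X => x/X => x/P => x/x

S => S/X   [S ::= S / X]
S/X => X/X   [S ::= X]
X/X => P/X   [X ::= P]
P/X => x/X   [P ::= x]
x/X => x/P   [X ::= P]
x/P => x/x   [P ::= x]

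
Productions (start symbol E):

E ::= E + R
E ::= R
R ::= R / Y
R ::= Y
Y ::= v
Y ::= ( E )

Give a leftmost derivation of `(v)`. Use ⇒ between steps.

E ⇒ R ⇒ Y ⇒ (E) ⇒ (R) ⇒ (Y) ⇒ (v)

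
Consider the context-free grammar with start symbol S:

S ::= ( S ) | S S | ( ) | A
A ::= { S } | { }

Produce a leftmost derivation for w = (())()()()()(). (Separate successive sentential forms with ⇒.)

S ⇒ SS   [S ::= S S]
SS ⇒ SSS   [S ::= S S]
SSS ⇒ SSSS   [S ::= S S]
SSSS ⇒ SSSSS   [S ::= S S]
SSSSS ⇒ SSSSSS   [S ::= S S]
SSSSSS ⇒ (S)SSSSS   [S ::= ( S )]
(S)SSSSS ⇒ (())SSSSS   [S ::= ( )]
(())SSSSS ⇒ (())()SSSS   [S ::= ( )]
(())()SSSS ⇒ (())()()SSS   [S ::= ( )]
(())()()SSS ⇒ (())()()()SS   [S ::= ( )]
(())()()()SS ⇒ (())()()()()S   [S ::= ( )]
(())()()()()S ⇒ (())()()()()()   [S ::= ( )]

S⇒SS⇒SSS⇒SSSS⇒SSSSS⇒SSSSSS⇒(S)SSSSS⇒(())SSSSS⇒(())()SSSS⇒(())()()SSS⇒(())()()()SS⇒(())()()()()S⇒(())()()()()()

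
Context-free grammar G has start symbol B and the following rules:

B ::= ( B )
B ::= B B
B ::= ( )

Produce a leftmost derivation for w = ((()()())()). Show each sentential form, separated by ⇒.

B ⇒ (B) ⇒ (BB) ⇒ ((B)B) ⇒ ((BB)B) ⇒ ((BBB)B) ⇒ ((()BB)B) ⇒ ((()()B)B) ⇒ ((()()())B) ⇒ ((()()())())

B ⇒ (B)   [B ::= ( B )]
(B) ⇒ (BB)   [B ::= B B]
(BB) ⇒ ((B)B)   [B ::= ( B )]
((B)B) ⇒ ((BB)B)   [B ::= B B]
((BB)B) ⇒ ((BBB)B)   [B ::= B B]
((BBB)B) ⇒ ((()BB)B)   [B ::= ( )]
((()BB)B) ⇒ ((()()B)B)   [B ::= ( )]
((()()B)B) ⇒ ((()()())B)   [B ::= ( )]
((()()())B) ⇒ ((()()())())   [B ::= ( )]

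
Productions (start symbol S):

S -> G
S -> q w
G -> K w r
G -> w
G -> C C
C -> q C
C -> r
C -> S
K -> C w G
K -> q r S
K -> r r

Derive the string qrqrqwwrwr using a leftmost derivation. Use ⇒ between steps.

S⇒G⇒Kwr⇒qrSwr⇒qrGwr⇒qrKwrwr⇒qrqrSwrwr⇒qrqrqwwrwr

S ⇒ G   [S -> G]
G ⇒ Kwr   [G -> K w r]
Kwr ⇒ qrSwr   [K -> q r S]
qrSwr ⇒ qrGwr   [S -> G]
qrGwr ⇒ qrKwrwr   [G -> K w r]
qrKwrwr ⇒ qrqrSwrwr   [K -> q r S]
qrqrSwrwr ⇒ qrqrqwwrwr   [S -> q w]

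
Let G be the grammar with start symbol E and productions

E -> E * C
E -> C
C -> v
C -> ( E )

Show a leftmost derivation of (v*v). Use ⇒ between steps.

E ⇒ C   [E -> C]
C ⇒ (E)   [C -> ( E )]
(E) ⇒ (E*C)   [E -> E * C]
(E*C) ⇒ (C*C)   [E -> C]
(C*C) ⇒ (v*C)   [C -> v]
(v*C) ⇒ (v*v)   [C -> v]

E ⇒ C ⇒ (E) ⇒ (E*C) ⇒ (C*C) ⇒ (v*C) ⇒ (v*v)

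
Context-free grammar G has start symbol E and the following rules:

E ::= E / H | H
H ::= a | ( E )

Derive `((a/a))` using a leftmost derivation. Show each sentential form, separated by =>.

E => H   [E ::= H]
H => (E)   [H ::= ( E )]
(E) => (H)   [E ::= H]
(H) => ((E))   [H ::= ( E )]
((E)) => ((E/H))   [E ::= E / H]
((E/H)) => ((H/H))   [E ::= H]
((H/H)) => ((a/H))   [H ::= a]
((a/H)) => ((a/a))   [H ::= a]

E => H => (E) => (H) => ((E)) => ((E/H)) => ((H/H)) => ((a/H)) => ((a/a))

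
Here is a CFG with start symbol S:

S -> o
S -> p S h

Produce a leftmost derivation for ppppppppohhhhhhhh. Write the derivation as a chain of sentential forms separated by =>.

S=>pSh=>ppShh=>pppShhh=>ppppShhhh=>pppppShhhhh=>ppppppShhhhhh=>pppppppShhhhhhh=>ppppppppShhhhhhhh=>ppppppppohhhhhhhh

S => pSh   [S -> p S h]
pSh => ppShh   [S -> p S h]
ppShh => pppShhh   [S -> p S h]
pppShhh => ppppShhhh   [S -> p S h]
ppppShhhh => pppppShhhhh   [S -> p S h]
pppppShhhhh => ppppppShhhhhh   [S -> p S h]
ppppppShhhhhh => pppppppShhhhhhh   [S -> p S h]
pppppppShhhhhhh => ppppppppShhhhhhhh   [S -> p S h]
ppppppppShhhhhhhh => ppppppppohhhhhhhh   [S -> o]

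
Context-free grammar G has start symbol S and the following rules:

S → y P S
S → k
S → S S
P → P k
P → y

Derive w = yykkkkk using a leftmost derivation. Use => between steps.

S=>SS=>SSS=>SSSS=>yPSSSS=>yPkSSSS=>yykSSSS=>yykkSSS=>yykkkSS=>yykkkkS=>yykkkkk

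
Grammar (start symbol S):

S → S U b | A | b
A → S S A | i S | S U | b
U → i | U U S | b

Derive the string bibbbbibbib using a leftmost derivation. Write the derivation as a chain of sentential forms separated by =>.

S => SUb => SUbUb => bUbUb => bUUSbUb => bUUSUSbUb => bUUSUSUSbUb => biUSUSUSbUb => bibSUSUSbUb => bibbUSUSbUb => bibbbSUSbUb => bibbbbUSbUb => bibbbbiSbUb => bibbbbibbUb => bibbbbibbib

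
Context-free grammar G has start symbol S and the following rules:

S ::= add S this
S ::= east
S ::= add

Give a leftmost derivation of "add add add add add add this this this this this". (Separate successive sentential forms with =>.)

S => add S this => add add S this this => add add add S this this this => add add add add S this this this this => add add add add add S this this this this this => add add add add add add this this this this this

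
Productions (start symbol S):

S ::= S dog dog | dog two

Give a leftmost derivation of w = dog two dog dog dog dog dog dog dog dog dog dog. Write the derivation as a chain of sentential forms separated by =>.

S => S dog dog => S dog dog dog dog => S dog dog dog dog dog dog => S dog dog dog dog dog dog dog dog => S dog dog dog dog dog dog dog dog dog dog => dog two dog dog dog dog dog dog dog dog dog dog

S => S dog dog   [S ::= S dog dog]
S dog dog => S dog dog dog dog   [S ::= S dog dog]
S dog dog dog dog => S dog dog dog dog dog dog   [S ::= S dog dog]
S dog dog dog dog dog dog => S dog dog dog dog dog dog dog dog   [S ::= S dog dog]
S dog dog dog dog dog dog dog dog => S dog dog dog dog dog dog dog dog dog dog   [S ::= S dog dog]
S dog dog dog dog dog dog dog dog dog dog => dog two dog dog dog dog dog dog dog dog dog dog   [S ::= dog two]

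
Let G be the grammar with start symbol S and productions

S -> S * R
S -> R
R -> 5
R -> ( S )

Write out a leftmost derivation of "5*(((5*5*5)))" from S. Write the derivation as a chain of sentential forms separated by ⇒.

S ⇒ S*R   [S -> S * R]
S*R ⇒ R*R   [S -> R]
R*R ⇒ 5*R   [R -> 5]
5*R ⇒ 5*(S)   [R -> ( S )]
5*(S) ⇒ 5*(R)   [S -> R]
5*(R) ⇒ 5*((S))   [R -> ( S )]
5*((S)) ⇒ 5*((R))   [S -> R]
5*((R)) ⇒ 5*(((S)))   [R -> ( S )]
5*(((S))) ⇒ 5*(((S*R)))   [S -> S * R]
5*(((S*R))) ⇒ 5*(((S*R*R)))   [S -> S * R]
5*(((S*R*R))) ⇒ 5*(((R*R*R)))   [S -> R]
5*(((R*R*R))) ⇒ 5*(((5*R*R)))   [R -> 5]
5*(((5*R*R))) ⇒ 5*(((5*5*R)))   [R -> 5]
5*(((5*5*R))) ⇒ 5*(((5*5*5)))   [R -> 5]

S⇒S*R⇒R*R⇒5*R⇒5*(S)⇒5*(R)⇒5*((S))⇒5*((R))⇒5*(((S)))⇒5*(((S*R)))⇒5*(((S*R*R)))⇒5*(((R*R*R)))⇒5*(((5*R*R)))⇒5*(((5*5*R)))⇒5*(((5*5*5)))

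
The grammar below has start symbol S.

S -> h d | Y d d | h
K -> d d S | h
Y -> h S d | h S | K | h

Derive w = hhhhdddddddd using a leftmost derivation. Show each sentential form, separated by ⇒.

S⇒Ydd⇒hSdd⇒hYdddd⇒hhSddddd⇒hhYddddddd⇒hhhSddddddd⇒hhhhdddddddd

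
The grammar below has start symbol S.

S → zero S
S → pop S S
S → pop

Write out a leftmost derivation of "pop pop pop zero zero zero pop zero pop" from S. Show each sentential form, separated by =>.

S => pop S S => pop pop S => pop pop pop S S => pop pop pop zero S S => pop pop pop zero zero S S => pop pop pop zero zero zero S S => pop pop pop zero zero zero pop S => pop pop pop zero zero zero pop zero S => pop pop pop zero zero zero pop zero pop

S => pop S S   [S → pop S S]
pop S S => pop pop S   [S → pop]
pop pop S => pop pop pop S S   [S → pop S S]
pop pop pop S S => pop pop pop zero S S   [S → zero S]
pop pop pop zero S S => pop pop pop zero zero S S   [S → zero S]
pop pop pop zero zero S S => pop pop pop zero zero zero S S   [S → zero S]
pop pop pop zero zero zero S S => pop pop pop zero zero zero pop S   [S → pop]
pop pop pop zero zero zero pop S => pop pop pop zero zero zero pop zero S   [S → zero S]
pop pop pop zero zero zero pop zero S => pop pop pop zero zero zero pop zero pop   [S → pop]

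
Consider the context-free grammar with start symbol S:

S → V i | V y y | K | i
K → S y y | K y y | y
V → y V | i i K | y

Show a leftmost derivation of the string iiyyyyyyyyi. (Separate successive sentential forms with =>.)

S => Vi => iiKi => iiSyyi => iiVyyyyi => iiyVyyyyi => iiyyVyyyyi => iiyyyVyyyyi => iiyyyyyyyyi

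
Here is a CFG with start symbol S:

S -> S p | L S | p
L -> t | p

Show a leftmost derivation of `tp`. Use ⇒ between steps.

S ⇒ LS ⇒ tS ⇒ tp

S ⇒ LS   [S -> L S]
LS ⇒ tS   [L -> t]
tS ⇒ tp   [S -> p]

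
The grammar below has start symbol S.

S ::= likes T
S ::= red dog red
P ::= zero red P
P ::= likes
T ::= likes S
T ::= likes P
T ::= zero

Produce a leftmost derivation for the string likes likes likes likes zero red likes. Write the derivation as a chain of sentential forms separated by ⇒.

S ⇒ likes T ⇒ likes likes S ⇒ likes likes likes T ⇒ likes likes likes likes P ⇒ likes likes likes likes zero red P ⇒ likes likes likes likes zero red likes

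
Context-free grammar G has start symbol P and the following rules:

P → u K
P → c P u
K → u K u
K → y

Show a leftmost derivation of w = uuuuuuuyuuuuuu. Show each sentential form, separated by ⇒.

P ⇒ uK ⇒ uuKu ⇒ uuuKuu ⇒ uuuuKuuu ⇒ uuuuuKuuuu ⇒ uuuuuuKuuuuu ⇒ uuuuuuuKuuuuuu ⇒ uuuuuuuyuuuuuu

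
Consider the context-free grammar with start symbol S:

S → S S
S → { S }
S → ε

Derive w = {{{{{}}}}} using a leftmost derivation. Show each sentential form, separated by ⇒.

S ⇒ {S}   [S → { S }]
{S} ⇒ {{S}}   [S → { S }]
{{S}} ⇒ {{{S}}}   [S → { S }]
{{{S}}} ⇒ {{{SS}}}   [S → S S]
{{{SS}}} ⇒ {{{SSS}}}   [S → S S]
{{{SSS}}} ⇒ {{{{S}SS}}}   [S → { S }]
{{{{S}SS}}} ⇒ {{{{{S}}SS}}}   [S → { S }]
{{{{{S}}SS}}} ⇒ {{{{{}}SS}}}   [S → ε]
{{{{{}}SS}}} ⇒ {{{{{}}S}}}   [S → ε]
{{{{{}}S}}} ⇒ {{{{{}}}}}   [S → ε]

S⇒{S}⇒{{S}}⇒{{{S}}}⇒{{{SS}}}⇒{{{SSS}}}⇒{{{{S}SS}}}⇒{{{{{S}}SS}}}⇒{{{{{}}SS}}}⇒{{{{{}}S}}}⇒{{{{{}}}}}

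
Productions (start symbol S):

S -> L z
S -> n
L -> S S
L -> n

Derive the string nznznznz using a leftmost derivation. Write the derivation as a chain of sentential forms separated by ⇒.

S ⇒ Lz ⇒ SSz ⇒ LzSz ⇒ SSzSz ⇒ LzSzSz ⇒ SSzSzSz ⇒ LzSzSzSz ⇒ nzSzSzSz ⇒ nznzSzSz ⇒ nznznzSz ⇒ nznznznz

S ⇒ Lz   [S -> L z]
Lz ⇒ SSz   [L -> S S]
SSz ⇒ LzSz   [S -> L z]
LzSz ⇒ SSzSz   [L -> S S]
SSzSz ⇒ LzSzSz   [S -> L z]
LzSzSz ⇒ SSzSzSz   [L -> S S]
SSzSzSz ⇒ LzSzSzSz   [S -> L z]
LzSzSzSz ⇒ nzSzSzSz   [L -> n]
nzSzSzSz ⇒ nznzSzSz   [S -> n]
nznzSzSz ⇒ nznznzSz   [S -> n]
nznznzSz ⇒ nznznznz   [S -> n]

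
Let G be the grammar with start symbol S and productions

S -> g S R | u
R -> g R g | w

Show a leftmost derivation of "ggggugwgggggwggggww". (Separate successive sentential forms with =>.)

S=>gSR=>ggSRR=>gggSRRR=>ggggSRRRR=>gggguRRRR=>ggggugRgRRR=>ggggugwgRRR=>ggggugwggRgRR=>ggggugwgggRggRR=>ggggugwggggRgggRR=>ggggugwgggggRggggRR=>ggggugwgggggwggggRR=>ggggugwgggggwggggwR=>ggggugwgggggwggggww

S => gSR   [S -> g S R]
gSR => ggSRR   [S -> g S R]
ggSRR => gggSRRR   [S -> g S R]
gggSRRR => ggggSRRRR   [S -> g S R]
ggggSRRRR => gggguRRRR   [S -> u]
gggguRRRR => ggggugRgRRR   [R -> g R g]
ggggugRgRRR => ggggugwgRRR   [R -> w]
ggggugwgRRR => ggggugwggRgRR   [R -> g R g]
ggggugwggRgRR => ggggugwgggRggRR   [R -> g R g]
ggggugwgggRggRR => ggggugwggggRgggRR   [R -> g R g]
ggggugwggggRgggRR => ggggugwgggggRggggRR   [R -> g R g]
ggggugwgggggRggggRR => ggggugwgggggwggggRR   [R -> w]
ggggugwgggggwggggRR => ggggugwgggggwggggwR   [R -> w]
ggggugwgggggwggggwR => ggggugwgggggwggggww   [R -> w]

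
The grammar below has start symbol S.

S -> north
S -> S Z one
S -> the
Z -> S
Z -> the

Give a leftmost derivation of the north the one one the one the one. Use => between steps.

S => S Z one => S Z one Z one => S Z one Z one Z one => the Z one Z one Z one => the S one Z one Z one => the S Z one one Z one Z one => the north Z one one Z one Z one => the north the one one Z one Z one => the north the one one the one Z one => the north the one one the one the one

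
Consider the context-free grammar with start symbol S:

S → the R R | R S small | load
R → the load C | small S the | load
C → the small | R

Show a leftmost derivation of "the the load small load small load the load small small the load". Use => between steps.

S => the R R => the the load C R => the the load R R => the the load small S the R => the the load small R S small the R => the the load small load S small the R => the the load small load R S small small the R => the the load small load small S the S small small the R => the the load small load small load the S small small the R => the the load small load small load the load small small the R => the the load small load small load the load small small the load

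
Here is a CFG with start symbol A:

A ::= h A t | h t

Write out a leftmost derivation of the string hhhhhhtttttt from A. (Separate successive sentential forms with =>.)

A=>hAt=>hhAtt=>hhhAttt=>hhhhAtttt=>hhhhhAttttt=>hhhhhhtttttt

A => hAt   [A ::= h A t]
hAt => hhAtt   [A ::= h A t]
hhAtt => hhhAttt   [A ::= h A t]
hhhAttt => hhhhAtttt   [A ::= h A t]
hhhhAtttt => hhhhhAttttt   [A ::= h A t]
hhhhhAttttt => hhhhhhtttttt   [A ::= h t]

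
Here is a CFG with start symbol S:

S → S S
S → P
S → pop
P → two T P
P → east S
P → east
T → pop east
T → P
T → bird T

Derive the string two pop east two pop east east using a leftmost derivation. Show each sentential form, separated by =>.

S => P => two T P => two pop east P => two pop east two T P => two pop east two pop east P => two pop east two pop east east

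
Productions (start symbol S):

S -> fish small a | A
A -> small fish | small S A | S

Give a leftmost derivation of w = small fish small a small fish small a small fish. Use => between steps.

S => A => small S A => small fish small a A => small fish small a small S A => small fish small a small fish small a A => small fish small a small fish small a small fish

S => A   [S -> A]
A => small S A   [A -> small S A]
small S A => small fish small a A   [S -> fish small a]
small fish small a A => small fish small a small S A   [A -> small S A]
small fish small a small S A => small fish small a small fish small a A   [S -> fish small a]
small fish small a small fish small a A => small fish small a small fish small a small fish   [A -> small fish]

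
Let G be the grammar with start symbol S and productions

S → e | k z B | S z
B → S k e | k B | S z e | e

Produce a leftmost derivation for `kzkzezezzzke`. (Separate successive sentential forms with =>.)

S => kzB   [S → k z B]
kzB => kzSke   [B → S k e]
kzSke => kzSzke   [S → S z]
kzSzke => kzSzzke   [S → S z]
kzSzzke => kzSzzzke   [S → S z]
kzSzzzke => kzkzBzzzke   [S → k z B]
kzkzBzzzke => kzkzSzezzzke   [B → S z e]
kzkzSzezzzke => kzkzezezzzke   [S → e]

S => kzB => kzSke => kzSzke => kzSzzke => kzSzzzke => kzkzBzzzke => kzkzSzezzzke => kzkzezezzzke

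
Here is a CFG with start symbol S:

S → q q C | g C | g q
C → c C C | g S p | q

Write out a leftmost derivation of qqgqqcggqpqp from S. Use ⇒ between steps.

S⇒qqC⇒qqgSp⇒qqgqqCp⇒qqgqqcCCp⇒qqgqqcgSpCp⇒qqgqqcggqpCp⇒qqgqqcggqpqp

S ⇒ qqC   [S → q q C]
qqC ⇒ qqgSp   [C → g S p]
qqgSp ⇒ qqgqqCp   [S → q q C]
qqgqqCp ⇒ qqgqqcCCp   [C → c C C]
qqgqqcCCp ⇒ qqgqqcgSpCp   [C → g S p]
qqgqqcgSpCp ⇒ qqgqqcggqpCp   [S → g q]
qqgqqcggqpCp ⇒ qqgqqcggqpqp   [C → q]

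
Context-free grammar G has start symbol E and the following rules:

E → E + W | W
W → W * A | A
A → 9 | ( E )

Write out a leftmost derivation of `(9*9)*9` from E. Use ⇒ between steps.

E⇒W⇒W*A⇒A*A⇒(E)*A⇒(W)*A⇒(W*A)*A⇒(A*A)*A⇒(9*A)*A⇒(9*9)*A⇒(9*9)*9

E ⇒ W   [E → W]
W ⇒ W*A   [W → W * A]
W*A ⇒ A*A   [W → A]
A*A ⇒ (E)*A   [A → ( E )]
(E)*A ⇒ (W)*A   [E → W]
(W)*A ⇒ (W*A)*A   [W → W * A]
(W*A)*A ⇒ (A*A)*A   [W → A]
(A*A)*A ⇒ (9*A)*A   [A → 9]
(9*A)*A ⇒ (9*9)*A   [A → 9]
(9*9)*A ⇒ (9*9)*9   [A → 9]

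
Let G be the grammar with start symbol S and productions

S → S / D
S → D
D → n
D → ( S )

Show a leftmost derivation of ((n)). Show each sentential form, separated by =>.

S=>D=>(S)=>(D)=>((S))=>((D))=>((n))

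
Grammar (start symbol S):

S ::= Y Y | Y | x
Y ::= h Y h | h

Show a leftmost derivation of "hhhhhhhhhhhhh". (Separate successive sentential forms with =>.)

S => Y => hYh => hhYhh => hhhYhhh => hhhhYhhhh => hhhhhYhhhhh => hhhhhhYhhhhhh => hhhhhhhhhhhhh

S => Y   [S ::= Y]
Y => hYh   [Y ::= h Y h]
hYh => hhYhh   [Y ::= h Y h]
hhYhh => hhhYhhh   [Y ::= h Y h]
hhhYhhh => hhhhYhhhh   [Y ::= h Y h]
hhhhYhhhh => hhhhhYhhhhh   [Y ::= h Y h]
hhhhhYhhhhh => hhhhhhYhhhhhh   [Y ::= h Y h]
hhhhhhYhhhhhh => hhhhhhhhhhhhh   [Y ::= h]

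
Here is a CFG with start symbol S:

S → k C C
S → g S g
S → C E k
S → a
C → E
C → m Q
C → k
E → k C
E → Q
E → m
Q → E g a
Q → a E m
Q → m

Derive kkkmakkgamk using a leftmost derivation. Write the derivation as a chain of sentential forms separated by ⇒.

S ⇒ kCC ⇒ kEC ⇒ kkCC ⇒ kkEC ⇒ kkkCC ⇒ kkkmQC ⇒ kkkmaEmC ⇒ kkkmaQmC ⇒ kkkmaEgamC ⇒ kkkmakCgamC ⇒ kkkmakkgamC ⇒ kkkmakkgamk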